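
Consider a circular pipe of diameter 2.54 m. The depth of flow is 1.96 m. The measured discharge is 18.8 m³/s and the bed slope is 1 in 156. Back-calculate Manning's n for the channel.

For a circular section of diameter D = 2.54 m at depth y = 1.96 m, the central angle is θ = 2 arccos(1 − 2y/D) = 4.29 rad. Then A = (D²/8)(θ − sin θ) = 4.196 m² and P = Dθ/2 = 5.449 m.
Hydraulic radius R = A/P = 4.196/5.449 = 0.77 m.
Rearranging Manning's equation: n = (1/Q) A R^(2/3) S^(1/2) = (1/18.8) × 4.196 × 0.77^(2/3) × √0.00641 = 0.015.

n = 0.015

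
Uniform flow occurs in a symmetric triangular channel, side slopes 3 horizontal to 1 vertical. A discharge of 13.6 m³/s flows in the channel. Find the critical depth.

At critical depth, Q² T / (g A³) = 1, i.e. A³/T = Q²/g = 13.6²/9.81 = 18.85.
Try y = 1.53 m: A³/T = 37.73 — too large.
Try y = 1.09 m: A³/T = 6.924 — too small.
Try y = 1.33 m: A³/T = 18.73 — matches.

y_c = 1.33 m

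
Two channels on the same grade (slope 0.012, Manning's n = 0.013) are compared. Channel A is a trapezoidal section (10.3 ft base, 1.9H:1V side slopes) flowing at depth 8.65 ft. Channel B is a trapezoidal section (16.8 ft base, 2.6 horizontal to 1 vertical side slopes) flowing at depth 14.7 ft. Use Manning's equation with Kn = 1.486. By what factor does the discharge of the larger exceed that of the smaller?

Channel A: With bottom width b = 10.3 ft and side slope z = 1.9: A = (b + zy)y = (10.3 + 1.9×8.65)×8.65 = 231.3 ft²; P = b + 2y√(1+z²) = 10.3 + 2×8.65×2.147 = 47.44 ft. Hydraulic radius R = A/P = 231.3/47.44 = 4.874 ft. Q_A = (1.486/0.013)·231.3·4.874^(2/3)·√0.012 = 8325 ft³/s.
Channel B: With bottom width b = 16.8 ft and side slope z = 2.6: A = (b + zy)y = (16.8 + 2.6×14.7)×14.7 = 808.8 ft²; P = b + 2y√(1+z²) = 16.8 + 2×14.7×2.786 = 98.7 ft. Hydraulic radius R = A/P = 808.8/98.7 = 8.195 ft. Q_B = (1.486/0.013)·808.8·8.195^(2/3)·√0.012 = 41160 ft³/s.
The larger discharge is 41160 ft³/s and the smaller is 8325 ft³/s; the ratio is 4.94.

4.94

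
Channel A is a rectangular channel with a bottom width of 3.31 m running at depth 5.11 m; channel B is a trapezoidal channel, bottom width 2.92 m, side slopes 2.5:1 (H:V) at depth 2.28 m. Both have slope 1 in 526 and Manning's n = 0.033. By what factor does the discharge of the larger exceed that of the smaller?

1.19

Channel A: Flow area A = b·y = 3.31 × 5.11 = 16.91 m². Wetted perimeter P = b + 2y = 3.31 + 2×5.11 = 13.53 m. Hydraulic radius R = A/P = 16.91/13.53 = 1.25 m. Q_A = (1/0.033)·16.91·1.25^(2/3)·√0.001901 = 25.93 m³/s.
Channel B: With bottom width b = 2.92 m and side slope z = 2.5: A = (b + zy)y = (2.92 + 2.5×2.28)×2.28 = 19.65 m²; P = b + 2y√(1+z²) = 2.92 + 2×2.28×2.693 = 15.2 m. Hydraulic radius R = A/P = 19.65/15.2 = 1.293 m. Q_B = (1/0.033)·19.65·1.293^(2/3)·√0.001901 = 30.82 m³/s.
The larger discharge is 30.82 m³/s and the smaller is 25.93 m³/s; the ratio is 1.19.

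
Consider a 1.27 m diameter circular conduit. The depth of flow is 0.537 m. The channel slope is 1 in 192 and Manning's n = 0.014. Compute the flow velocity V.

V = 2.22 m/s

For a circular section of diameter D = 1.27 m at depth y = 0.537 m, the central angle is θ = 2 arccos(1 − 2y/D) = 2.832 rad. Then A = (D²/8)(θ − sin θ) = 0.5094 m² and P = Dθ/2 = 1.798 m.
Hydraulic radius R = A/P = 0.5094/1.798 = 0.2833 m.
From Manning's equation, V = (1/n) R^(2/3) S^(1/2) = (1/0.014) × 0.2833^(2/3) × 0.005208^(1/2) = 2.22 m/s.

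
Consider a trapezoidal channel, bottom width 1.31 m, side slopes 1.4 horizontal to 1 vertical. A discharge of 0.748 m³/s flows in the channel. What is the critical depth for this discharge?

At critical depth, Q² T / (g A³) = 1, i.e. A³/T = Q²/g = 0.748²/9.81 = 0.05703.
Try y = 0.219 m: A³/T = 0.02307 — short.
Try y = 0.343 m: A³/T = 0.102 — over.
Try y = 0.288 m: A³/T = 0.05675 — matches.

y_c = 0.288 m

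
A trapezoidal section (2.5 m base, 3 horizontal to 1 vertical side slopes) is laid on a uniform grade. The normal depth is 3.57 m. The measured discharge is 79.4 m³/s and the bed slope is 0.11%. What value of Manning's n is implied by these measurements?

With bottom width b = 2.5 m and side slope z = 3: A = (b + zy)y = (2.5 + 3×3.57)×3.57 = 47.16 m²; P = b + 2y√(1+z²) = 2.5 + 2×3.57×3.162 = 25.08 m.
Hydraulic radius R = A/P = 47.16/25.08 = 1.88 m.
Rearranging Manning's equation: n = (1/Q) A R^(2/3) S^(1/2) = (1/79.4) × 47.16 × 1.88^(2/3) × √0.0011 = 0.03.

n = 0.03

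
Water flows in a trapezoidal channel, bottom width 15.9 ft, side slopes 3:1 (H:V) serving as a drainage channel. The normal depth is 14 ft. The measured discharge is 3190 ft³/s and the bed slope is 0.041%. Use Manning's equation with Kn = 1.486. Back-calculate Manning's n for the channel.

n = 0.03

With bottom width b = 15.9 ft and side slope z = 3: A = (b + zy)y = (15.9 + 3×14)×14 = 810.6 ft²; P = b + 2y√(1+z²) = 15.9 + 2×14×3.162 = 104.4 ft.
Hydraulic radius R = A/P = 810.6/104.4 = 7.761 ft.
Rearranging Manning's equation: n = (1.486/Q) A R^(2/3) S^(1/2) = (1.486/3190) × 810.6 × 7.761^(2/3) × √0.00041 = 0.03.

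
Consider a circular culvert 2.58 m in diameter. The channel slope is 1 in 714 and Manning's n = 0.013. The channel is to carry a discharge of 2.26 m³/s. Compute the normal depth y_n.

Manning's equation rearranged: A R^(2/3) = nQ / (1·√S) = 0.013 × 2.26 / (√0.001401) = 0.7851.
At y = 0.536 m: A R^(2/3) = 0.3691 — too small.
At y = 0.955 m: A R^(2/3) = 1.14 — too large.
At y = 0.785 m: A R^(2/3) = 0.7854 — matches.

y_n = 0.785 m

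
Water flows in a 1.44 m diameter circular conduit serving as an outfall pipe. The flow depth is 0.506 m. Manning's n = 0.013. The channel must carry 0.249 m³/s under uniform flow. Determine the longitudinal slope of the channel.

For a circular section of diameter D = 1.44 m at depth y = 0.506 m, the central angle is θ = 2 arccos(1 − 2y/D) = 2.538 rad. Then A = (D²/8)(θ − sin θ) = 0.5107 m² and P = Dθ/2 = 1.827 m.
Hydraulic radius R = A/P = 0.5107/1.827 = 0.2795 m.
From Manning's equation, S = [nQ / (1 A R^(2/3))]² = [0.013 × 0.249 / (1 × 0.5107 × 0.2795^(2/3))]² = 0.00022.

S = 0.00022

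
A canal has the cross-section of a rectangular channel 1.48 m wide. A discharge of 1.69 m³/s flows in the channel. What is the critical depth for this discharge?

y_c = 0.51 m

For a rectangular channel, critical depth y_c = (q²/g)^(1/3) where q = Q/b = 1.69/1.48 = 1.142 m²/s.
So y_c = (1.142²/9.81)^(1/3) = 0.51 m.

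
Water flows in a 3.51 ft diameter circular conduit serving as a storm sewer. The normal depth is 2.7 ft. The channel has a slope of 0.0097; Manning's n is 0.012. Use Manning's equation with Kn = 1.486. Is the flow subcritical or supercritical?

supercritical

For a circular section of diameter D = 3.51 ft at depth y = 2.7 ft, the central angle is θ = 2 arccos(1 − 2y/D) = 4.279 rad. Then A = (D²/8)(θ − sin θ) = 7.987 ft² and P = Dθ/2 = 7.509 ft.
Hydraulic radius R = A/P = 7.987/7.509 = 1.064 ft.
V = (1.486/n) R^(2/3) √S = (1.486/0.012) × 1.064^(2/3) × √0.0097 = 12.71 ft/s. Hydraulic depth D_h = A/T = 7.987/2.958 = 2.7 ft.
Froude number Fr = V/√(g·D_h) = 12.71/√(32.2×2.7) = 1.36, which is greater than 1, so the flow is supercritical.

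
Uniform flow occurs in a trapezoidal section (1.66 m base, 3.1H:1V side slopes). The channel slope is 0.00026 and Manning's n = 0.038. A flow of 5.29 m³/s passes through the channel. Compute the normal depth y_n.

y_n = 1.78 m

Manning's equation rearranged: A R^(2/3) = nQ / (1·√S) = 0.038 × 5.29 / (√0.00026) = 12.47.
Trying y = 2.1 m: A R^(2/3) = 18.49 — too large.
Trying y = 1.33 m: A R^(2/3) = 6.321 — too small.
Trying y = 1.78 m: A R^(2/3) = 12.47 — ≈ 12.47.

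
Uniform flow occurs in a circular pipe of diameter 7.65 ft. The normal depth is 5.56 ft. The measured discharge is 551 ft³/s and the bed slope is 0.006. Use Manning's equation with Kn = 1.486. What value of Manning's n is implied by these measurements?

n = 0.013

For a circular section of diameter D = 7.65 ft at depth y = 5.56 ft, the central angle is θ = 2 arccos(1 − 2y/D) = 4.083 rad. Then A = (D²/8)(θ − sin θ) = 35.78 ft² and P = Dθ/2 = 15.62 ft.
Hydraulic radius R = A/P = 35.78/15.62 = 2.291 ft.
Rearranging Manning's equation: n = (1.486/Q) A R^(2/3) S^(1/2) = (1.486/551) × 35.78 × 2.291^(2/3) × √0.006 = 0.013.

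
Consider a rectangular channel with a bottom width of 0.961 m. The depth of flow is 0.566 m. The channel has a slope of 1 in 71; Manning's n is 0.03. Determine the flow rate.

Flow area A = b·y = 0.961 × 0.566 = 0.5439 m². Wetted perimeter P = b + 2y = 0.961 + 2×0.566 = 2.093 m.
Hydraulic radius R = A/P = 0.5439/2.093 = 0.2599 m.
Manning's equation: Q = (1/n) A R^(2/3) S^(1/2) = (1/0.03) × 0.5439 × 0.2599^(2/3) × 0.01408^(1/2) = 0.876 m³/s.

Q = 0.876 m³/s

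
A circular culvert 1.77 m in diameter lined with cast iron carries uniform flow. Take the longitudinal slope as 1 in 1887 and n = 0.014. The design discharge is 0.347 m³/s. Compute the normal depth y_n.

Manning's equation rearranged: A R^(2/3) = nQ / (1·√S) = 0.014 × 0.347 / (√0.0005299) = 0.211.
At y = 0.363 m: A R^(2/3) = 0.1316 — low.
At y = 0.578 m: A R^(2/3) = 0.3294 — high.
At y = 0.46 m: A R^(2/3) = 0.2113 — ≈ 0.211.

y_n = 0.46 m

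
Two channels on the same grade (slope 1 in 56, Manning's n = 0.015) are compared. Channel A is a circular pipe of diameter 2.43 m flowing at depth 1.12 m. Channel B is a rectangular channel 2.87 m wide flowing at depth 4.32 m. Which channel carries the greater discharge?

Channel A: For a circular section of diameter D = 2.43 m at depth y = 1.12 m, the central angle is θ = 2 arccos(1 − 2y/D) = 2.985 rad. Then A = (D²/8)(θ − sin θ) = 2.088 m² and P = Dθ/2 = 3.627 m. Hydraulic radius R = A/P = 2.088/3.627 = 0.5758 m. Q_A = (1/0.015)·2.088·0.5758^(2/3)·√0.01786 = 12.88 m³/s.
Channel B: Flow area A = b·y = 2.87 × 4.32 = 12.4 m². Wetted perimeter P = b + 2y = 2.87 + 2×4.32 = 11.51 m. Hydraulic radius R = A/P = 12.4/11.51 = 1.077 m. Q_B = (1/0.015)·12.4·1.077^(2/3)·√0.01786 = 116.1 m³/s.
Q_A = 12.88 m³/s vs Q_B = 116.1 m³/s, so channel B carries more.

channel B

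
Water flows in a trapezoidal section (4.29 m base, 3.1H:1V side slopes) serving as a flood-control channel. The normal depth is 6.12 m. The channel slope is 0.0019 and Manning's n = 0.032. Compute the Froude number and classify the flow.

subcritical

With bottom width b = 4.29 m and side slope z = 3.1: A = (b + zy)y = (4.29 + 3.1×6.12)×6.12 = 142.4 m²; P = b + 2y√(1+z²) = 4.29 + 2×6.12×3.257 = 44.16 m.
Hydraulic radius R = A/P = 142.4/44.16 = 3.224 m.
V = (1/n) R^(2/3) √S = (1/0.032) × 3.224^(2/3) × √0.0019 = 2.973 m/s. Hydraulic depth D_h = A/T = 142.4/42.23 = 3.371 m.
Froude number Fr = V/√(g·D_h) = 2.973/√(9.81×3.371) = 0.517, which is less than 1, so the flow is subcritical.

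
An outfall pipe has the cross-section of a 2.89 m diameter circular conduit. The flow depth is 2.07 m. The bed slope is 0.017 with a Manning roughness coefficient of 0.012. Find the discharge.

For a circular section of diameter D = 2.89 m at depth y = 2.07 m, the central angle is θ = 2 arccos(1 − 2y/D) = 4.036 rad. Then A = (D²/8)(θ − sin θ) = 5.028 m² and P = Dθ/2 = 5.832 m.
Hydraulic radius R = A/P = 5.028/5.832 = 0.8621 m.
Manning's equation: Q = (1/n) A R^(2/3) S^(1/2) = (1/0.012) × 5.028 × 0.8621^(2/3) × 0.017^(1/2) = 49.5 m³/s.

Q = 49.5 m³/s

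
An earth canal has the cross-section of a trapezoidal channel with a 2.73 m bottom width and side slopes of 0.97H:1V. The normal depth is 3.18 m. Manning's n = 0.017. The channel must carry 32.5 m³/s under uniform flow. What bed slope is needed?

S = 0.000479

With bottom width b = 2.73 m and side slope z = 0.97: A = (b + zy)y = (2.73 + 0.97×3.18)×3.18 = 18.49 m²; P = b + 2y√(1+z²) = 2.73 + 2×3.18×1.393 = 11.59 m.
Hydraulic radius R = A/P = 18.49/11.59 = 1.595 m.
From Manning's equation, S = [nQ / (1 A R^(2/3))]² = [0.017 × 32.5 / (1 × 18.49 × 1.595^(2/3))]² = 0.000479.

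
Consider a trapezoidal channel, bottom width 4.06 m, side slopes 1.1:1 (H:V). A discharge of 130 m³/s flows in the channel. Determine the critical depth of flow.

At critical depth, Q² T / (g A³) = 1, i.e. A³/T = Q²/g = 130²/9.81 = 1723.
Trying y = 2.49 m: A³/T = 508.7 — low.
Trying y = 4.1 m: A³/T = 3317 — high.
Trying y = 3.46 m: A³/T = 1727 — ≈ 1723.

y_c = 3.46 m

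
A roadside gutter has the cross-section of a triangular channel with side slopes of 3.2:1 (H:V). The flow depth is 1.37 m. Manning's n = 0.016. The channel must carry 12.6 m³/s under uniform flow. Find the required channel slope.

S = 0.00199

For a triangular section with side slope z = 3.2: A = zy² = 3.2×1.37² = 6.006 m²; P = 2y√(1+z²) = 2×1.37×3.353 = 9.186 m.
Hydraulic radius R = A/P = 6.006/9.186 = 0.6538 m.
From Manning's equation, S = [nQ / (1 A R^(2/3))]² = [0.016 × 12.6 / (1 × 6.006 × 0.6538^(2/3))]² = 0.00199.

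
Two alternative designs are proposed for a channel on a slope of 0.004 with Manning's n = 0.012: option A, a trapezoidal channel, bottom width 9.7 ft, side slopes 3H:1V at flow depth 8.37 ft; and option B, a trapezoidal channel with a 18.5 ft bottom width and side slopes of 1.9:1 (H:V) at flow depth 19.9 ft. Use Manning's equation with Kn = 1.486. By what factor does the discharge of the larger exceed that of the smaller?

6.74

Channel A: With bottom width b = 9.7 ft and side slope z = 3: A = (b + zy)y = (9.7 + 3×8.37)×8.37 = 291.4 ft²; P = b + 2y√(1+z²) = 9.7 + 2×8.37×3.162 = 62.64 ft. Hydraulic radius R = A/P = 291.4/62.64 = 4.652 ft. Q_A = (1.486/0.012)·291.4·4.652^(2/3)·√0.004 = 6359 ft³/s.
Channel B: With bottom width b = 18.5 ft and side slope z = 1.9: A = (b + zy)y = (18.5 + 1.9×19.9)×19.9 = 1121 ft²; P = b + 2y√(1+z²) = 18.5 + 2×19.9×2.147 = 104 ft. Hydraulic radius R = A/P = 1121/104 = 10.78 ft. Q_B = (1.486/0.012)·1121·10.78^(2/3)·√0.004 = 42830 ft³/s.
The larger discharge is 42830 ft³/s and the smaller is 6359 ft³/s; the ratio is 6.74.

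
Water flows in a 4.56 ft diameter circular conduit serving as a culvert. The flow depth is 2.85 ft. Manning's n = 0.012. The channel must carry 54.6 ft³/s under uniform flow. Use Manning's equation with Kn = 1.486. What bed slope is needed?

S = 0.0012

For a circular section of diameter D = 4.56 ft at depth y = 2.85 ft, the central angle is θ = 2 arccos(1 − 2y/D) = 3.647 rad. Then A = (D²/8)(θ − sin θ) = 10.74 ft² and P = Dθ/2 = 8.315 ft.
Hydraulic radius R = A/P = 10.74/8.315 = 1.291 ft.
From Manning's equation, S = [nQ / (1.486 A R^(2/3))]² = [0.012 × 54.6 / (1.486 × 10.74 × 1.291^(2/3))]² = 0.0012.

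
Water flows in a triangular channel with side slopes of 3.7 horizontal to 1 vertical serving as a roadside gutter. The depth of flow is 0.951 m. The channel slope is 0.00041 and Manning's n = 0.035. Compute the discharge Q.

For a triangular section with side slope z = 3.7: A = zy² = 3.7×0.951² = 3.346 m²; P = 2y√(1+z²) = 2×0.951×3.833 = 7.29 m.
Hydraulic radius R = A/P = 3.346/7.29 = 0.459 m.
Manning's equation: Q = (1/n) A R^(2/3) S^(1/2) = (1/0.035) × 3.346 × 0.459^(2/3) × 0.00041^(1/2) = 1.15 m³/s.

Q = 1.15 m³/s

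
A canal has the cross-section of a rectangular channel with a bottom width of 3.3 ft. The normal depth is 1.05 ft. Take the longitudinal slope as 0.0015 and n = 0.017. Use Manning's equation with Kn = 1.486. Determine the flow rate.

Q = 8.73 ft³/s

Flow area A = b·y = 3.3 × 1.05 = 3.465 ft². Wetted perimeter P = b + 2y = 3.3 + 2×1.05 = 5.4 ft.
Hydraulic radius R = A/P = 3.465/5.4 = 0.6417 ft.
Manning's equation: Q = (1.486/n) A R^(2/3) S^(1/2) = (1.486/0.017) × 3.465 × 0.6417^(2/3) × 0.0015^(1/2) = 8.73 ft³/s.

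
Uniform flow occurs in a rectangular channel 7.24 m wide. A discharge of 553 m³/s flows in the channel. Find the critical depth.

y_c = 8.41 m

For a rectangular channel, critical depth y_c = (q²/g)^(1/3) where q = Q/b = 553/7.24 = 76.38 m²/s.
So y_c = (76.38²/9.81)^(1/3) = 8.41 m.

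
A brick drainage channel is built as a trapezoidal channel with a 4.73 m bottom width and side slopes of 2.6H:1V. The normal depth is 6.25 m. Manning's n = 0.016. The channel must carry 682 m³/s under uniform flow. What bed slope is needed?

With bottom width b = 4.73 m and side slope z = 2.6: A = (b + zy)y = (4.73 + 2.6×6.25)×6.25 = 131.1 m²; P = b + 2y√(1+z²) = 4.73 + 2×6.25×2.786 = 39.55 m.
Hydraulic radius R = A/P = 131.1/39.55 = 3.315 m.
From Manning's equation, S = [nQ / (1 A R^(2/3))]² = [0.016 × 682 / (1 × 131.1 × 3.315^(2/3))]² = 0.0014.

S = 0.0014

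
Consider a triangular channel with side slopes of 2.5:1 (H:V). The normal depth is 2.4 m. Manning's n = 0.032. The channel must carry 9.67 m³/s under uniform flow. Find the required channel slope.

S = 0.0004

For a triangular section with side slope z = 2.5: A = zy² = 2.5×2.4² = 14.4 m²; P = 2y√(1+z²) = 2×2.4×2.693 = 12.92 m.
Hydraulic radius R = A/P = 14.4/12.92 = 1.114 m.
From Manning's equation, S = [nQ / (1 A R^(2/3))]² = [0.032 × 9.67 / (1 × 14.4 × 1.114^(2/3))]² = 0.0004.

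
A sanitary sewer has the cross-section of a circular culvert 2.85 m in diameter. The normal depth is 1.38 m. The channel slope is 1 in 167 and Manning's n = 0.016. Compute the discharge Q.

For a circular section of diameter D = 2.85 m at depth y = 1.38 m, the central angle is θ = 2 arccos(1 − 2y/D) = 3.078 rad. Then A = (D²/8)(θ − sin θ) = 3.061 m² and P = Dθ/2 = 4.387 m.
Hydraulic radius R = A/P = 3.061/4.387 = 0.6979 m.
Manning's equation: Q = (1/n) A R^(2/3) S^(1/2) = (1/0.016) × 3.061 × 0.6979^(2/3) × 0.005988^(1/2) = 11.6 m³/s.

Q = 11.6 m³/s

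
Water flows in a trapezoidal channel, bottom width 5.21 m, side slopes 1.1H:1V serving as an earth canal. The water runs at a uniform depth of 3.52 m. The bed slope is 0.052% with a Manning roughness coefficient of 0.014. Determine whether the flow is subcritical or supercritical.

With bottom width b = 5.21 m and side slope z = 1.1: A = (b + zy)y = (5.21 + 1.1×3.52)×3.52 = 31.97 m²; P = b + 2y√(1+z²) = 5.21 + 2×3.52×1.487 = 15.68 m.
Hydraulic radius R = A/P = 31.97/15.68 = 2.039 m.
V = (1/n) R^(2/3) √S = (1/0.014) × 2.039^(2/3) × √0.00052 = 2.619 m/s. Hydraulic depth D_h = A/T = 31.97/12.95 = 2.468 m.
Froude number Fr = V/√(g·D_h) = 2.619/√(9.81×2.468) = 0.532, which is less than 1, so the flow is subcritical.

subcritical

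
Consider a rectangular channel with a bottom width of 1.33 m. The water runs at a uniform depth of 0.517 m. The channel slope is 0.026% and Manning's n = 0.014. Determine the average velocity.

V = 0.506 m/s

Flow area A = b·y = 1.33 × 0.517 = 0.6876 m². Wetted perimeter P = b + 2y = 1.33 + 2×0.517 = 2.364 m.
Hydraulic radius R = A/P = 0.6876/2.364 = 0.2909 m.
From Manning's equation, V = (1/n) R^(2/3) S^(1/2) = (1/0.014) × 0.2909^(2/3) × 0.00026^(1/2) = 0.506 m/s.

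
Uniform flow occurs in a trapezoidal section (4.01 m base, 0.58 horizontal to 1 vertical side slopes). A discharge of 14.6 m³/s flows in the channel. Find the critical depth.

y_c = 1.05 m

At critical depth, Q² T / (g A³) = 1, i.e. A³/T = Q²/g = 14.6²/9.81 = 21.73.
Trying y = 1.24 m: A³/T = 37.01 — over.
Trying y = 0.905 m: A³/T = 13.66 — short.
Trying y = 1.05 m: A³/T = 21.82 — close enough.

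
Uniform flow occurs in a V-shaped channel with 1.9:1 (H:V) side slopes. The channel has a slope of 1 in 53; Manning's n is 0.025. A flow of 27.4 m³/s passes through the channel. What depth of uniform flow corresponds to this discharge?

Manning's equation rearranged: A R^(2/3) = nQ / (1·√S) = 0.025 × 27.4 / (√0.01887) = 4.987.
Trying y = 1.91 m: A R^(2/3) = 6.196 — too large.
Trying y = 1.49 m: A R^(2/3) = 3.195 — too small.
Trying y = 1.76 m: A R^(2/3) = 4.982 — matches.

y_n = 1.76 m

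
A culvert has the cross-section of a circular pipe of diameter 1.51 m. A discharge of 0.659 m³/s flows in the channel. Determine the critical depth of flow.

At critical depth, Q² T / (g A³) = 1, i.e. A³/T = Q²/g = 0.659²/9.81 = 0.04427.
Trying y = 0.522 m: A³/T = 0.1154 — high.
Trying y = 0.287 m: A³/T = 0.01124 — low.
Trying y = 0.408 m: A³/T = 0.0444 — matches.

y_c = 0.408 m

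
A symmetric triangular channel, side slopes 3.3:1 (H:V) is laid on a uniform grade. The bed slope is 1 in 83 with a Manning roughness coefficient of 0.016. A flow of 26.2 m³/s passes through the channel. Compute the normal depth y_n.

y_n = 1.27 m

Manning's equation rearranged: A R^(2/3) = nQ / (1·√S) = 0.016 × 26.2 / (√0.01205) = 3.819.
At y = 1.57 m: A R^(2/3) = 6.722 — high.
At y = 0.935 m: A R^(2/3) = 1.688 — low.
At y = 1.27 m: A R^(2/3) = 3.819 — matches.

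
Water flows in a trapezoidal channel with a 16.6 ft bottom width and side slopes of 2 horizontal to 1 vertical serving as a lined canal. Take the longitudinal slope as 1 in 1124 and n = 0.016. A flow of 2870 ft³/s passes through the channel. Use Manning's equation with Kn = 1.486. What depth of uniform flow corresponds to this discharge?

Manning's equation rearranged: A R^(2/3) = nQ / (1.486·√S) = 0.016 × 2870 / (1.486 × √0.0008897) = 1036.
Try y = 8.08 ft: A R^(2/3) = 776 — too small.
Try y = 9.3 ft: A R^(2/3) = 1035 — ≈ 1036.

y_n = 9.3 ft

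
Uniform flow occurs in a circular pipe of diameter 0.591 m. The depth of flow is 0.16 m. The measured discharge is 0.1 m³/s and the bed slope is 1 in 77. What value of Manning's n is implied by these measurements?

n = 0.014

For a circular section of diameter D = 0.591 m at depth y = 0.16 m, the central angle is θ = 2 arccos(1 − 2y/D) = 2.189 rad. Then A = (D²/8)(θ − sin θ) = 0.05998 m² and P = Dθ/2 = 0.6468 m.
Hydraulic radius R = A/P = 0.05998/0.6468 = 0.09274 m.
Rearranging Manning's equation: n = (1/Q) A R^(2/3) S^(1/2) = (1/0.1) × 0.05998 × 0.09274^(2/3) × √0.01299 = 0.014.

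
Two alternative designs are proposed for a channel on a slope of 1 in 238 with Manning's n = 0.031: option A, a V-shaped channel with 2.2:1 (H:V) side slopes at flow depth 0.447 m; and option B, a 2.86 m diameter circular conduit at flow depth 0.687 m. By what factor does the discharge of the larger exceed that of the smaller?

Channel A: For a triangular section with side slope z = 2.2: A = zy² = 2.2×0.447² = 0.4396 m²; P = 2y√(1+z²) = 2×0.447×2.417 = 2.16 m. Hydraulic radius R = A/P = 0.4396/2.16 = 0.2035 m. Q_A = (1/0.031)·0.4396·0.2035^(2/3)·√0.004202 = 0.318 m³/s.
Channel B: For a circular section of diameter D = 2.86 m at depth y = 0.687 m, the central angle is θ = 2 arccos(1 − 2y/D) = 2.049 rad. Then A = (D²/8)(θ − sin θ) = 1.187 m² and P = Dθ/2 = 2.93 m. Hydraulic radius R = A/P = 1.187/2.93 = 0.4052 m. Q_B = (1/0.031)·1.187·0.4052^(2/3)·√0.004202 = 1.359 m³/s.
The larger discharge is 1.359 m³/s and the smaller is 0.318 m³/s; the ratio is 4.27.

4.27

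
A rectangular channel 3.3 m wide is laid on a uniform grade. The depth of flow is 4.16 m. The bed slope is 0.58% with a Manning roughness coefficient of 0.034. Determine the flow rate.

Flow area A = b·y = 3.3 × 4.16 = 13.73 m². Wetted perimeter P = b + 2y = 3.3 + 2×4.16 = 11.62 m.
Hydraulic radius R = A/P = 13.73/11.62 = 1.181 m.
Manning's equation: Q = (1/n) A R^(2/3) S^(1/2) = (1/0.034) × 13.73 × 1.181^(2/3) × 0.0058^(1/2) = 34.4 m³/s.

Q = 34.4 m³/s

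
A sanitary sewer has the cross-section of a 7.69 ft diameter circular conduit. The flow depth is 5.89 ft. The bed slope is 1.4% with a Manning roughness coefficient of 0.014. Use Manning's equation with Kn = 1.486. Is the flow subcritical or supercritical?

For a circular section of diameter D = 7.69 ft at depth y = 5.89 ft, the central angle is θ = 2 arccos(1 − 2y/D) = 4.263 rad. Then A = (D²/8)(θ − sin θ) = 38.17 ft² and P = Dθ/2 = 16.39 ft.
Hydraulic radius R = A/P = 38.17/16.39 = 2.329 ft.
V = (1.486/n) R^(2/3) √S = (1.486/0.014) × 2.329^(2/3) × √0.014 = 22.06 ft/s. Hydraulic depth D_h = A/T = 38.17/6.512 = 5.862 ft.
Froude number Fr = V/√(g·D_h) = 22.06/√(32.2×5.862) = 1.61, which is greater than 1, so the flow is supercritical.

supercritical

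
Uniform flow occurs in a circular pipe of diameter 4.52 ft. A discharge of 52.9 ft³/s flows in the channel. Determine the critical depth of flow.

y_c = 2.1 ft

At critical depth, Q² T / (g A³) = 1, i.e. A³/T = Q²/g = 52.9²/32.2 = 86.91.
Try y = 1.75 ft: A³/T = 42.89 — low.
Try y = 2.6 ft: A³/T = 195.2 — high.
Try y = 2.1 ft: A³/T = 86.3 — ≈ 86.91.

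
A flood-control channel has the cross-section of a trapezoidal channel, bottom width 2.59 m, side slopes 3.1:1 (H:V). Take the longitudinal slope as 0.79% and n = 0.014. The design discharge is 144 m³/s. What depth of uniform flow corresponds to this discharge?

y_n = 2.16 m

Manning's equation rearranged: A R^(2/3) = nQ / (1·√S) = 0.014 × 144 / (√0.0079) = 22.68.
Try y = 2.44 m: A R^(2/3) = 30.12 — high.
Try y = 1.51 m: A R^(2/3) = 10.11 — low.
Try y = 2.16 m: A R^(2/3) = 22.7 — close enough.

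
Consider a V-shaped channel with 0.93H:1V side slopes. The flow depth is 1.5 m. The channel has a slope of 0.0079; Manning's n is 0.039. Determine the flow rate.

For a triangular section with side slope z = 0.93: A = zy² = 0.93×1.5² = 2.093 m²; P = 2y√(1+z²) = 2×1.5×1.366 = 4.097 m.
Hydraulic radius R = A/P = 2.093/4.097 = 0.5108 m.
Manning's equation: Q = (1/n) A R^(2/3) S^(1/2) = (1/0.039) × 2.093 × 0.5108^(2/3) × 0.0079^(1/2) = 3.05 m³/s.

Q = 3.05 m³/s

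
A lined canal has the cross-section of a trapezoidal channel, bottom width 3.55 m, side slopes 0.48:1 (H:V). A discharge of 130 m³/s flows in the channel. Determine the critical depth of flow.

At critical depth, Q² T / (g A³) = 1, i.e. A³/T = Q²/g = 130²/9.81 = 1723.
At y = 4.98 m: A³/T = 3108 — high.
At y = 3.15 m: A³/T = 616.7 — low.
At y = 4.23 m: A³/T = 1728 — ≈ 1723.

y_c = 4.23 m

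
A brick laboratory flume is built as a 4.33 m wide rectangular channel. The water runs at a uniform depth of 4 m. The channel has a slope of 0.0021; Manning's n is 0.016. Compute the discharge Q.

Q = 62.2 m³/s

Flow area A = b·y = 4.33 × 4 = 17.32 m². Wetted perimeter P = b + 2y = 4.33 + 2×4 = 12.33 m.
Hydraulic radius R = A/P = 17.32/12.33 = 1.405 m.
Manning's equation: Q = (1/n) A R^(2/3) S^(1/2) = (1/0.016) × 17.32 × 1.405^(2/3) × 0.0021^(1/2) = 62.2 m³/s.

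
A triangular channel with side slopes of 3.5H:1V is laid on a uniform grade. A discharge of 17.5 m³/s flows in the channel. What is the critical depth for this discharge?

At critical depth, Q² T / (g A³) = 1, i.e. A³/T = Q²/g = 17.5²/9.81 = 31.22.
Try y = 1 m: A³/T = 6.125 — short.
Try y = 1.74 m: A³/T = 97.69 — over.
Try y = 1.39 m: A³/T = 31.78 — ≈ 31.22.

y_c = 1.39 m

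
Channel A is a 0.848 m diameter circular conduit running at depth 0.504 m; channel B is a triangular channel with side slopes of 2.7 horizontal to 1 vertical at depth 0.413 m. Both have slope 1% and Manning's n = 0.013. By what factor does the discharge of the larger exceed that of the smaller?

Channel A: For a circular section of diameter D = 0.848 m at depth y = 0.504 m, the central angle is θ = 2 arccos(1 − 2y/D) = 3.521 rad. Then A = (D²/8)(θ − sin θ) = 0.3498 m² and P = Dθ/2 = 1.493 m. Hydraulic radius R = A/P = 0.3498/1.493 = 0.2343 m. Q_A = (1/0.013)·0.3498·0.2343^(2/3)·√0.01 = 1.023 m³/s.
Channel B: For a triangular section with side slope z = 2.7: A = zy² = 2.7×0.413² = 0.4605 m²; P = 2y√(1+z²) = 2×0.413×2.879 = 2.378 m. Hydraulic radius R = A/P = 0.4605/2.378 = 0.1936 m. Q_B = (1/0.013)·0.4605·0.1936^(2/3)·√0.01 = 1.186 m³/s.
The larger discharge is 1.186 m³/s and the smaller is 1.023 m³/s; the ratio is 1.16.

1.16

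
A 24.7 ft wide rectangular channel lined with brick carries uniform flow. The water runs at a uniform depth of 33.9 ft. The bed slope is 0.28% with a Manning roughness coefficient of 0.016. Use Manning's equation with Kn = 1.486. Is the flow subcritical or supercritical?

subcritical

Flow area A = b·y = 24.7 × 33.9 = 837.3 ft². Wetted perimeter P = b + 2y = 24.7 + 2×33.9 = 92.5 ft.
Hydraulic radius R = A/P = 837.3/92.5 = 9.052 ft.
V = (1.486/n) R^(2/3) √S = (1.486/0.016) × 9.052^(2/3) × √0.0028 = 21.35 ft/s. Hydraulic depth D_h = A/T = 837.3/24.7 = 33.9 ft.
Froude number Fr = V/√(g·D_h) = 21.35/√(32.2×33.9) = 0.646, which is less than 1, so the flow is subcritical.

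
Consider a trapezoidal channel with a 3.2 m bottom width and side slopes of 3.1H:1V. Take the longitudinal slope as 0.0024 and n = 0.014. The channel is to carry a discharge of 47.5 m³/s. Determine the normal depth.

y_n = 1.65 m

Manning's equation rearranged: A R^(2/3) = nQ / (1·√S) = 0.014 × 47.5 / (√0.0024) = 13.57.
At y = 1.15 m: A R^(2/3) = 6.294 — low.
At y = 2.01 m: A R^(2/3) = 20.97 — high.
At y = 1.65 m: A R^(2/3) = 13.57 — close enough.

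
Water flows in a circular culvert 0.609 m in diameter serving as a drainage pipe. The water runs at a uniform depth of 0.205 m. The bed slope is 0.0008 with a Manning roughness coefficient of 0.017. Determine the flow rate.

Q = 0.0338 m³/s

For a circular section of diameter D = 0.609 m at depth y = 0.205 m, the central angle is θ = 2 arccos(1 − 2y/D) = 2.476 rad. Then A = (D²/8)(θ − sin θ) = 0.08615 m² and P = Dθ/2 = 0.7539 m.
Hydraulic radius R = A/P = 0.08615/0.7539 = 0.1143 m.
Manning's equation: Q = (1/n) A R^(2/3) S^(1/2) = (1/0.017) × 0.08615 × 0.1143^(2/3) × 0.0008^(1/2) = 0.0338 m³/s.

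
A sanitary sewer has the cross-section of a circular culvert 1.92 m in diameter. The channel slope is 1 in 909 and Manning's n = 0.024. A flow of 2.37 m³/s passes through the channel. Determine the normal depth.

y_n = 1.52 m

Manning's equation rearranged: A R^(2/3) = nQ / (1·√S) = 0.024 × 2.37 / (√0.0011) = 1.715.
Trying y = 1.32 m: A R^(2/3) = 1.451 — low.
Trying y = 1.7 m: A R^(2/3) = 1.877 — high.
Trying y = 1.52 m: A R^(2/3) = 1.717 — ≈ 1.715.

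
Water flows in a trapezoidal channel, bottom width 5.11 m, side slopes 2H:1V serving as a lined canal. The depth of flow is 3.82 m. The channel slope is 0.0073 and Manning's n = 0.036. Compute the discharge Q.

With bottom width b = 5.11 m and side slope z = 2: A = (b + zy)y = (5.11 + 2×3.82)×3.82 = 48.7 m²; P = b + 2y√(1+z²) = 5.11 + 2×3.82×2.236 = 22.19 m.
Hydraulic radius R = A/P = 48.7/22.19 = 2.195 m.
Manning's equation: Q = (1/n) A R^(2/3) S^(1/2) = (1/0.036) × 48.7 × 2.195^(2/3) × 0.0073^(1/2) = 195 m³/s.

Q = 195 m³/s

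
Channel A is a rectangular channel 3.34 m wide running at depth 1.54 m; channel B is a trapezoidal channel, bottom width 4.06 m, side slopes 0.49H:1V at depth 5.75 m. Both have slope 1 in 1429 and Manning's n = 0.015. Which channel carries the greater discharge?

channel B

Channel A: Flow area A = b·y = 3.34 × 1.54 = 5.144 m². Wetted perimeter P = b + 2y = 3.34 + 2×1.54 = 6.42 m. Hydraulic radius R = A/P = 5.144/6.42 = 0.8012 m. Q_A = (1/0.015)·5.144·0.8012^(2/3)·√0.0006998 = 7.825 m³/s.
Channel B: With bottom width b = 4.06 m and side slope z = 0.49: A = (b + zy)y = (4.06 + 0.49×5.75)×5.75 = 39.55 m²; P = b + 2y√(1+z²) = 4.06 + 2×5.75×1.114 = 16.87 m. Hydraulic radius R = A/P = 39.55/16.87 = 2.345 m. Q_B = (1/0.015)·39.55·2.345^(2/3)·√0.0006998 = 123.1 m³/s.
Q_A = 7.825 m³/s vs Q_B = 123.1 m³/s, so channel B carries more.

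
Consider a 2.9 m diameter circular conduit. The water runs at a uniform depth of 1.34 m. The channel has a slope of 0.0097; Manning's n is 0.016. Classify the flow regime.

For a circular section of diameter D = 2.9 m at depth y = 1.34 m, the central angle is θ = 2 arccos(1 − 2y/D) = 2.99 rad. Then A = (D²/8)(θ − sin θ) = 2.984 m² and P = Dθ/2 = 4.335 m.
Hydraulic radius R = A/P = 2.984/4.335 = 0.6883 m.
V = (1/n) R^(2/3) √S = (1/0.016) × 0.6883^(2/3) × √0.0097 = 4.799 m/s. Hydraulic depth D_h = A/T = 2.984/2.892 = 1.032 m.
Froude number Fr = V/√(g·D_h) = 4.799/√(9.81×1.032) = 1.51, which is greater than 1, so the flow is supercritical.

supercritical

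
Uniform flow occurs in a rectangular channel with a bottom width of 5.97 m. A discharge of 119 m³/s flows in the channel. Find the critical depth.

y_c = 3.43 m

For a rectangular channel, critical depth y_c = (q²/g)^(1/3) where q = Q/b = 119/5.97 = 19.93 m²/s.
So y_c = (19.93²/9.81)^(1/3) = 3.43 m.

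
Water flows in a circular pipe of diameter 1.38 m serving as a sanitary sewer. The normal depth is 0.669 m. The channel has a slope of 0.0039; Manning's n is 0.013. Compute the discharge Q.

For a circular section of diameter D = 1.38 m at depth y = 0.669 m, the central angle is θ = 2 arccos(1 − 2y/D) = 3.081 rad. Then A = (D²/8)(θ − sin θ) = 0.7189 m² and P = Dθ/2 = 2.126 m.
Hydraulic radius R = A/P = 0.7189/2.126 = 0.3382 m.
Manning's equation: Q = (1/n) A R^(2/3) S^(1/2) = (1/0.013) × 0.7189 × 0.3382^(2/3) × 0.0039^(1/2) = 1.68 m³/s.

Q = 1.68 m³/s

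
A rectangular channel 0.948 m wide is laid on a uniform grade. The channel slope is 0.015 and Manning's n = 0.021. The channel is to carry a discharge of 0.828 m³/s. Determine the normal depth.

Manning's equation rearranged: A R^(2/3) = nQ / (1·√S) = 0.021 × 0.828 / (√0.015) = 0.142.
At y = 0.338 m: A R^(2/3) = 0.1086 — too small.
At y = 0.411 m: A R^(2/3) = 0.142 — close enough.

y_n = 0.411 m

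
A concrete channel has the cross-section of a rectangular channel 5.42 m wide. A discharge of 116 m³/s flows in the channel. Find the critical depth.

For a rectangular channel, critical depth y_c = (q²/g)^(1/3) where q = Q/b = 116/5.42 = 21.4 m²/s.
So y_c = (21.4²/9.81)^(1/3) = 3.6 m.

y_c = 3.6 m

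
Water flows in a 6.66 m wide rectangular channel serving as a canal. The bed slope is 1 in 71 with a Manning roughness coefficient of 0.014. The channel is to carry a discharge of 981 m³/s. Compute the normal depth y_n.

y_n = 9.52 m

Manning's equation rearranged: A R^(2/3) = nQ / (1·√S) = 0.014 × 981 / (√0.01408) = 115.7.
Trying y = 10.4 m: A R^(2/3) = 128.3 — over.
Trying y = 9.52 m: A R^(2/3) = 115.8 — ≈ 115.7.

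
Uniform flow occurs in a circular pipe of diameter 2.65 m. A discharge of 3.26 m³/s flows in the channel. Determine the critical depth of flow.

y_c = 0.79 m

At critical depth, Q² T / (g A³) = 1, i.e. A³/T = Q²/g = 3.26²/9.81 = 1.083.
At y = 0.656 m: A³/T = 0.5257 — short.
At y = 0.92 m: A³/T = 1.952 — over.
At y = 0.79 m: A³/T = 1.083 — ≈ 1.083.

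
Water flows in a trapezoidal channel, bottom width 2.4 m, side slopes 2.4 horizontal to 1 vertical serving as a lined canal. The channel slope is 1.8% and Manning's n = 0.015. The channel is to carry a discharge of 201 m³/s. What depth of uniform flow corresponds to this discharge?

y_n = 2.35 m

Manning's equation rearranged: A R^(2/3) = nQ / (1·√S) = 0.015 × 201 / (√0.018) = 22.47.
At y = 1.64 m: A R^(2/3) = 10.05 — too small.
At y = 2.35 m: A R^(2/3) = 22.42 — ≈ 22.47.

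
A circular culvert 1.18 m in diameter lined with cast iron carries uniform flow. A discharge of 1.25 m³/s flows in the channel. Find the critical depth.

y_c = 0.612 m

At critical depth, Q² T / (g A³) = 1, i.e. A³/T = Q²/g = 1.25²/9.81 = 0.1593.
Trying y = 0.712 m: A³/T = 0.2842 — high.
Trying y = 0.437 m: A³/T = 0.04384 — low.
Trying y = 0.612 m: A³/T = 0.1593 — ≈ 0.1593.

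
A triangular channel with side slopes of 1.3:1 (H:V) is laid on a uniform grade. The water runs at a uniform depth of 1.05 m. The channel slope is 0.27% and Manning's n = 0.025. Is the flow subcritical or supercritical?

subcritical

For a triangular section with side slope z = 1.3: A = zy² = 1.3×1.05² = 1.433 m²; P = 2y√(1+z²) = 2×1.05×1.64 = 3.444 m.
Hydraulic radius R = A/P = 1.433/3.444 = 0.4161 m.
V = (1/n) R^(2/3) √S = (1/0.025) × 0.4161^(2/3) × √0.0027 = 1.158 m/s. Hydraulic depth D_h = A/T = 1.433/2.73 = 0.525 m.
Froude number Fr = V/√(g·D_h) = 1.158/√(9.81×0.525) = 0.51, which is less than 1, so the flow is subcritical.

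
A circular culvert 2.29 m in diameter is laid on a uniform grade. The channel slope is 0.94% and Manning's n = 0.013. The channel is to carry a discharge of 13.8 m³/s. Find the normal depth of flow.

y_n = 1.35 m

Manning's equation rearranged: A R^(2/3) = nQ / (1·√S) = 0.013 × 13.8 / (√0.0094) = 1.85.
At y = 0.985 m: A R^(2/3) = 1.091 — low.
At y = 1.35 m: A R^(2/3) = 1.857 — ≈ 1.85.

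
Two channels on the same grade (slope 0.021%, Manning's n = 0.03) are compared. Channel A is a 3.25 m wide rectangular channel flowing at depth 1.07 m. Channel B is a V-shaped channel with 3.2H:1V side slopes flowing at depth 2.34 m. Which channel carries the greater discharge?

channel B

Channel A: Flow area A = b·y = 3.25 × 1.07 = 3.478 m². Wetted perimeter P = b + 2y = 3.25 + 2×1.07 = 5.39 m. Hydraulic radius R = A/P = 3.478/5.39 = 0.6452 m. Q_A = (1/0.03)·3.478·0.6452^(2/3)·√0.00021 = 1.254 m³/s.
Channel B: For a triangular section with side slope z = 3.2: A = zy² = 3.2×2.34² = 17.52 m²; P = 2y√(1+z²) = 2×2.34×3.353 = 15.69 m. Hydraulic radius R = A/P = 17.52/15.69 = 1.117 m. Q_B = (1/0.03)·17.52·1.117^(2/3)·√0.00021 = 9.11 m³/s.
Q_A = 1.254 m³/s vs Q_B = 9.11 m³/s, so channel B carries more.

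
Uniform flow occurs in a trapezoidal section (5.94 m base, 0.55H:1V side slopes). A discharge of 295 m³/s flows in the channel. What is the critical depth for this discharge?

At critical depth, Q² T / (g A³) = 1, i.e. A³/T = Q²/g = 295²/9.81 = 8871.
At y = 6.5 m: A³/T = 18070 — high.
At y = 4.53 m: A³/T = 5101 — low.
At y = 5.32 m: A³/T = 8899 — ≈ 8871.

y_c = 5.32 m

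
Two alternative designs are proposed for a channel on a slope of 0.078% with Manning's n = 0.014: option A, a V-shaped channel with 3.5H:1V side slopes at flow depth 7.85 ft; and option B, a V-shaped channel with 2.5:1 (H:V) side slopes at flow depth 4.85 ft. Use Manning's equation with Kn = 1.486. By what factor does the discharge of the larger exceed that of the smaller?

Channel A: For a triangular section with side slope z = 3.5: A = zy² = 3.5×7.85² = 215.7 ft²; P = 2y√(1+z²) = 2×7.85×3.64 = 57.15 ft. Hydraulic radius R = A/P = 215.7/57.15 = 3.774 ft. Q_A = (1.486/0.014)·215.7·3.774^(2/3)·√0.00078 = 1550 ft³/s.
Channel B: For a triangular section with side slope z = 2.5: A = zy² = 2.5×4.85² = 58.81 ft²; P = 2y√(1+z²) = 2×4.85×2.693 = 26.12 ft. Hydraulic radius R = A/P = 58.81/26.12 = 2.252 ft. Q_B = (1.486/0.014)·58.81·2.252^(2/3)·√0.00078 = 299.5 ft³/s.
The larger discharge is 1550 ft³/s and the smaller is 299.5 ft³/s; the ratio is 5.18.

5.18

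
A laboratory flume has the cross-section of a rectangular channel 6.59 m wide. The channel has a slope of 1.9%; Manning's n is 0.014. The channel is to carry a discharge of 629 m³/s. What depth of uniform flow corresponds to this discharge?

y_n = 5.89 m

Manning's equation rearranged: A R^(2/3) = nQ / (1·√S) = 0.014 × 629 / (√0.019) = 63.89.
Trying y = 7.47 m: A R^(2/3) = 85.44 — too large.
Trying y = 5.89 m: A R^(2/3) = 63.91 — close enough.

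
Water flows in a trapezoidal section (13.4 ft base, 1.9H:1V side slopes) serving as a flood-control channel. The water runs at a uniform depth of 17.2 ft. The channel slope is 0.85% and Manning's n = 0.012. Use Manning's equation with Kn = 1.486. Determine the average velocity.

With bottom width b = 13.4 ft and side slope z = 1.9: A = (b + zy)y = (13.4 + 1.9×17.2)×17.2 = 792.6 ft²; P = b + 2y√(1+z²) = 13.4 + 2×17.2×2.147 = 87.26 ft.
Hydraulic radius R = A/P = 792.6/87.26 = 9.083 ft.
From Manning's equation, V = (1.486/n) R^(2/3) S^(1/2) = (1.486/0.012) × 9.083^(2/3) × 0.0085^(1/2) = 49.7 ft/s.

V = 49.7 ft/s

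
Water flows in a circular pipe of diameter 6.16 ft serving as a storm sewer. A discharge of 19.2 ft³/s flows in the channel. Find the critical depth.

At critical depth, Q² T / (g A³) = 1, i.e. A³/T = Q²/g = 19.2²/32.2 = 11.45.
At y = 1.31 ft: A³/T = 19.71 — over.
At y = 0.808 ft: A³/T = 2.951 — short.
At y = 1.14 ft: A³/T = 11.44 — matches.

y_c = 1.14 ft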